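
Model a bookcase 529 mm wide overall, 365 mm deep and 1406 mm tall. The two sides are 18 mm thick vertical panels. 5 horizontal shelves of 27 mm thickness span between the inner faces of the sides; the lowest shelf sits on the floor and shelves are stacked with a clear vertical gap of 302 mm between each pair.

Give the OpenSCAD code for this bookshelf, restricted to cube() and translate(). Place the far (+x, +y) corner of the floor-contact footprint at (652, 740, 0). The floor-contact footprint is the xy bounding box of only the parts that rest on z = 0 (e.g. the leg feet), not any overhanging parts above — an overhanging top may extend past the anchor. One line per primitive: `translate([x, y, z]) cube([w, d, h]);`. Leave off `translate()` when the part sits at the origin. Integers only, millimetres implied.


translate([123, 375, 0]) cube([18, 365, 1406]);
translate([634, 375, 0]) cube([18, 365, 1406]);
translate([141, 375, 0]) cube([493, 365, 27]);
translate([141, 375, 329]) cube([493, 365, 27]);
translate([141, 375, 658]) cube([493, 365, 27]);
translate([141, 375, 987]) cube([493, 365, 27]);
translate([141, 375, 1316]) cube([493, 365, 27]);


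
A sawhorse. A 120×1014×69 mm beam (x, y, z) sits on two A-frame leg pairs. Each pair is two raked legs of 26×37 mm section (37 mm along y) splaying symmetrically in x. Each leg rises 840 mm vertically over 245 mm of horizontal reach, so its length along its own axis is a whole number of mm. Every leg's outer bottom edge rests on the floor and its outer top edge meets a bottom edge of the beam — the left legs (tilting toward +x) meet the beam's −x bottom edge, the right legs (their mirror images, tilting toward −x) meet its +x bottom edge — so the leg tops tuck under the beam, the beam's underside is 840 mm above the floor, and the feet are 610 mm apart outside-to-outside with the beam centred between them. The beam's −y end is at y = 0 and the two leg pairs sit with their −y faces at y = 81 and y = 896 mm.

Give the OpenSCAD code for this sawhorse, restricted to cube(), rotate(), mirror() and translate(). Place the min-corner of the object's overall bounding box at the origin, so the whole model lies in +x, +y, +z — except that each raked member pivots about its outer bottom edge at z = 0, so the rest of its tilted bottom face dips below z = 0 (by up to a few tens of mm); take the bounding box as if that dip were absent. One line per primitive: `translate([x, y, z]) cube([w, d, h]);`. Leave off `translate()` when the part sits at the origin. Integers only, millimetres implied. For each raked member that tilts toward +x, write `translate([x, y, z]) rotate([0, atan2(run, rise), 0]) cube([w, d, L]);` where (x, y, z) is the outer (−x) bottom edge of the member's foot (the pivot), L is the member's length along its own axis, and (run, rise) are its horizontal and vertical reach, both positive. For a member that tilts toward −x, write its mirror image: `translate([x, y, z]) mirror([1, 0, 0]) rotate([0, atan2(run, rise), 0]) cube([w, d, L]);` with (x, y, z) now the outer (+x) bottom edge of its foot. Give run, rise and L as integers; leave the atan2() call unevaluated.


translate([245, 0, 840]) cube([120, 1014, 69]);
translate([0, 81, 0]) rotate([0, atan2(245, 840), 0]) cube([26, 37, 875]);
translate([610, 81, 0]) mirror([1, 0, 0]) rotate([0, atan2(245, 840), 0]) cube([26, 37, 875]);
translate([0, 896, 0]) rotate([0, atan2(245, 840), 0]) cube([26, 37, 875]);
translate([610, 896, 0]) mirror([1, 0, 0]) rotate([0, atan2(245, 840), 0]) cube([26, 37, 875]);


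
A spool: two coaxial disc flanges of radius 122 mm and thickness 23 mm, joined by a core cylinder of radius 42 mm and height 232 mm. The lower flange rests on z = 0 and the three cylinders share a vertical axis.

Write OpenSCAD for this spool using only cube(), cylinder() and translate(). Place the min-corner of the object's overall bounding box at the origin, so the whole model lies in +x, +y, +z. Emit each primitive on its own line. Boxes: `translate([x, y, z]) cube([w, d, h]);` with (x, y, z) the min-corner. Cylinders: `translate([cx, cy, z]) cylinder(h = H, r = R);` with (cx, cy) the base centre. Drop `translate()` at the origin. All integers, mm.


translate([122, 122, 0]) cylinder(h = 23, r = 122);
translate([122, 122, 23]) cylinder(h = 232, r = 42);
translate([122, 122, 255]) cylinder(h = 23, r = 122);


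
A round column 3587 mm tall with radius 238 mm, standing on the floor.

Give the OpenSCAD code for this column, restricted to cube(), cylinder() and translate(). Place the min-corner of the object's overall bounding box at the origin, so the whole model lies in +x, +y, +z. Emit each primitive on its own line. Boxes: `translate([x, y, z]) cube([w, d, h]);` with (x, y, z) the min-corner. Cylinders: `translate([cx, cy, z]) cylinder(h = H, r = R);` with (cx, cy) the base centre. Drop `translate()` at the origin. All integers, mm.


translate([238, 238, 0]) cylinder(h = 3587, r = 238);


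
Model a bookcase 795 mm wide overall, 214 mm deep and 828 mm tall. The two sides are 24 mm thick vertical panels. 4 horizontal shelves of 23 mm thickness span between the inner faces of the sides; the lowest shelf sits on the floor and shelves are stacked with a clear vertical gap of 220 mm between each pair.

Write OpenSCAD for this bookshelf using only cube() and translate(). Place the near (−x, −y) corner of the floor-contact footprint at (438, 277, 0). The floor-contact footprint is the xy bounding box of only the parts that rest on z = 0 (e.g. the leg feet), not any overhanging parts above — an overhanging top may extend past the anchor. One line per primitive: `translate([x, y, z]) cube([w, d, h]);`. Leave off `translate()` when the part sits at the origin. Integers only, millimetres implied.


translate([438, 277, 0]) cube([24, 214, 828]);
translate([1209, 277, 0]) cube([24, 214, 828]);
translate([462, 277, 0]) cube([747, 214, 23]);
translate([462, 277, 243]) cube([747, 214, 23]);
translate([462, 277, 486]) cube([747, 214, 23]);
translate([462, 277, 729]) cube([747, 214, 23]);


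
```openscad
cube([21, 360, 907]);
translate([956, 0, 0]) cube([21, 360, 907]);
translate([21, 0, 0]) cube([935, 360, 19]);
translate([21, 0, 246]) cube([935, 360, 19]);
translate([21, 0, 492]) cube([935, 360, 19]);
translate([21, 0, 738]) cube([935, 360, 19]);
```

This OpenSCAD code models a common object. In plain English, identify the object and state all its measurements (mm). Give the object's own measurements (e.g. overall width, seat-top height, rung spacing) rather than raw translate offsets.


An open bookshelf. Two side panels, each 21 mm thick, 360 mm deep and 907 mm tall, stand 977 mm apart (outside-to-outside). Between them sit 4 shelves, each 19 mm thick and 360 mm deep, spanning the full gap between the sides. The bottom shelf rests on the floor (its underside at z = 0) and the clear gap between one shelf's top and the next shelf's underside is 227 mm.


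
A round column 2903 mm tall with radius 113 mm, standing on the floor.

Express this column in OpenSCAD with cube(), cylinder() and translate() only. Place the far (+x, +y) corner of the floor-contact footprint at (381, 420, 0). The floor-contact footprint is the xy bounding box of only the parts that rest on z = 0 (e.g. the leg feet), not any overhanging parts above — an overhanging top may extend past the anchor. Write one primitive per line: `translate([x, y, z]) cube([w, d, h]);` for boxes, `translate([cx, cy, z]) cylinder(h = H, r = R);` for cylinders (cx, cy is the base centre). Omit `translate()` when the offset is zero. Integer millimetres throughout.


translate([268, 307, 0]) cylinder(h = 2903, r = 113);


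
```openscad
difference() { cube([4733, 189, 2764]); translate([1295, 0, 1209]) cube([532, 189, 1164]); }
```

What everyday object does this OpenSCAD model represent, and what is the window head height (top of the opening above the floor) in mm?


A wall with a window opening. The window head height is 2373 mm.

A wall with a rectangular opening subtracted — a window. Sill at z = 1209, opening 1164 mm tall, so the head is at 1209 + 1164 = 2373 mm.


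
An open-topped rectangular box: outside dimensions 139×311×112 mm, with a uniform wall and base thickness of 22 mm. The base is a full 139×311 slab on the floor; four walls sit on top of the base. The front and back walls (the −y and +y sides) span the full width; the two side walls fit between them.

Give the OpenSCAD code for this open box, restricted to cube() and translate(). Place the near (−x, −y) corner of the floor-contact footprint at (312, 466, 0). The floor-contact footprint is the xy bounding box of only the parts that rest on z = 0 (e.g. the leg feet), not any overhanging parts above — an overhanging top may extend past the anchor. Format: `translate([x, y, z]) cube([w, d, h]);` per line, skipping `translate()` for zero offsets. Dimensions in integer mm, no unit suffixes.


translate([312, 466, 0]) cube([139, 311, 22]);
translate([312, 466, 22]) cube([139, 22, 90]);
translate([312, 755, 22]) cube([139, 22, 90]);
translate([312, 488, 22]) cube([22, 267, 90]);
translate([429, 488, 22]) cube([22, 267, 90]);


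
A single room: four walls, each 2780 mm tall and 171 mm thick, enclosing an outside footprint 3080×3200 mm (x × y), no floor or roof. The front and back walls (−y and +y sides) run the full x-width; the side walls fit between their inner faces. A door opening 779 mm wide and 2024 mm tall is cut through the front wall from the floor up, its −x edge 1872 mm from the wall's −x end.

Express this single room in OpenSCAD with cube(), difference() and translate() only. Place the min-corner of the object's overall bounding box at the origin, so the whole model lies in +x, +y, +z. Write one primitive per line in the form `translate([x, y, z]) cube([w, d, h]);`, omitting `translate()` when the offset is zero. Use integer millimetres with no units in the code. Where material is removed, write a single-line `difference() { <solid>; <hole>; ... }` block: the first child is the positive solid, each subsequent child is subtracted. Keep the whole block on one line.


difference() { cube([3080, 171, 2780]); translate([1872, 0, 0]) cube([779, 171, 2024]); }
translate([0, 3029, 0]) cube([3080, 171, 2780]);
translate([0, 171, 0]) cube([171, 2858, 2780]);
translate([2909, 171, 0]) cube([171, 2858, 2780]);


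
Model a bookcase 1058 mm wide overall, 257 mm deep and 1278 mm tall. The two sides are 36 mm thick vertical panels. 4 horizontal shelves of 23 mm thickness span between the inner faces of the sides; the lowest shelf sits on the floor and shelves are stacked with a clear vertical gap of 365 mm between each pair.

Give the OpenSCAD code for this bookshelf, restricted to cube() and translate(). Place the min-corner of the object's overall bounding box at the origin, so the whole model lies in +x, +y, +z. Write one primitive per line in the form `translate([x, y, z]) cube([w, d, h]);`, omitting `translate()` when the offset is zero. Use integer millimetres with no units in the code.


cube([36, 257, 1278]);
translate([1022, 0, 0]) cube([36, 257, 1278]);
translate([36, 0, 0]) cube([986, 257, 23]);
translate([36, 0, 388]) cube([986, 257, 23]);
translate([36, 0, 776]) cube([986, 257, 23]);
translate([36, 0, 1164]) cube([986, 257, 23]);


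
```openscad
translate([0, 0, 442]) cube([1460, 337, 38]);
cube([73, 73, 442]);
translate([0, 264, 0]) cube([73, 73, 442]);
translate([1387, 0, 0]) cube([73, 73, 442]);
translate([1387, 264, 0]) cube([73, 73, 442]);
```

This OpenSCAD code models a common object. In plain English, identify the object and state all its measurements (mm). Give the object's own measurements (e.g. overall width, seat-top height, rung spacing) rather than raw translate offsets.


A long wooden bench with a 1460 mm (x) × 337 mm (y) seat, 38 mm thick, its top surface 480 mm above the floor. Four 73 mm square legs at the seat corners, flush with the edges, run from z = 0 to the seat underside.


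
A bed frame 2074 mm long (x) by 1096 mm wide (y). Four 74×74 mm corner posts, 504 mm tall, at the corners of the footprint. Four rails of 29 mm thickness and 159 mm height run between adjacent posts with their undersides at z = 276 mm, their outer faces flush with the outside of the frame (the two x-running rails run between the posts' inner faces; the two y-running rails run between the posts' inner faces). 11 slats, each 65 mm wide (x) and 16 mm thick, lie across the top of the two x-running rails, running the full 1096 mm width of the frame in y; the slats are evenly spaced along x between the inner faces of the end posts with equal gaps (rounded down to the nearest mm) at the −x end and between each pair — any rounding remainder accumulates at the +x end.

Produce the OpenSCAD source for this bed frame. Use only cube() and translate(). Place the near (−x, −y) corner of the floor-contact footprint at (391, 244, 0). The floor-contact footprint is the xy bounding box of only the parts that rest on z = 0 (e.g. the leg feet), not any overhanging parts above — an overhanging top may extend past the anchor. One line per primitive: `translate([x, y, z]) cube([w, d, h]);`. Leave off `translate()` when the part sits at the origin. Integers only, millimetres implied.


translate([391, 244, 0]) cube([74, 74, 504]);
translate([391, 1266, 0]) cube([74, 74, 504]);
translate([2391, 244, 0]) cube([74, 74, 504]);
translate([2391, 1266, 0]) cube([74, 74, 504]);
translate([465, 244, 276]) cube([1926, 29, 159]);
translate([465, 1311, 276]) cube([1926, 29, 159]);
translate([391, 318, 276]) cube([29, 948, 159]);
translate([2436, 318, 276]) cube([29, 948, 159]);
translate([565, 244, 435]) cube([65, 1096, 16]);
translate([730, 244, 435]) cube([65, 1096, 16]);
translate([895, 244, 435]) cube([65, 1096, 16]);
translate([1060, 244, 435]) cube([65, 1096, 16]);
translate([1225, 244, 435]) cube([65, 1096, 16]);
translate([1390, 244, 435]) cube([65, 1096, 16]);
translate([1555, 244, 435]) cube([65, 1096, 16]);
translate([1720, 244, 435]) cube([65, 1096, 16]);
translate([1885, 244, 435]) cube([65, 1096, 16]);
translate([2050, 244, 435]) cube([65, 1096, 16]);
translate([2215, 244, 435]) cube([65, 1096, 16]);


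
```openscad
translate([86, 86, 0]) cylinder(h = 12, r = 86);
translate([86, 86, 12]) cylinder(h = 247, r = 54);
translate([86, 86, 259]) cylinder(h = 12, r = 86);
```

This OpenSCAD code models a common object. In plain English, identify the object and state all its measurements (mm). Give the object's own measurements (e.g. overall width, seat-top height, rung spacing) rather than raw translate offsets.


A spool: two coaxial disc flanges of radius 86 mm and thickness 12 mm, joined by a core cylinder of radius 54 mm and height 247 mm. The lower flange rests on z = 0 and the three cylinders share a vertical axis.


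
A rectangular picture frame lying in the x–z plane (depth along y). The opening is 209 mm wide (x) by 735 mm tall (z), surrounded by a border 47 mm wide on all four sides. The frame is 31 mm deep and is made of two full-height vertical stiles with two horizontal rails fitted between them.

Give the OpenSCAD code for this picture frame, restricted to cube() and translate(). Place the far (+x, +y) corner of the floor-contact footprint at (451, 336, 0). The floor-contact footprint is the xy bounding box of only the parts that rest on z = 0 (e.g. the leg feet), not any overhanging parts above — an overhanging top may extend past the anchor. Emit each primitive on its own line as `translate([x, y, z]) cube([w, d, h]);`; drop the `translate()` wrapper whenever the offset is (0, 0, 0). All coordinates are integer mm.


translate([148, 305, 0]) cube([47, 31, 829]);
translate([404, 305, 0]) cube([47, 31, 829]);
translate([195, 305, 0]) cube([209, 31, 47]);
translate([195, 305, 782]) cube([209, 31, 47]);


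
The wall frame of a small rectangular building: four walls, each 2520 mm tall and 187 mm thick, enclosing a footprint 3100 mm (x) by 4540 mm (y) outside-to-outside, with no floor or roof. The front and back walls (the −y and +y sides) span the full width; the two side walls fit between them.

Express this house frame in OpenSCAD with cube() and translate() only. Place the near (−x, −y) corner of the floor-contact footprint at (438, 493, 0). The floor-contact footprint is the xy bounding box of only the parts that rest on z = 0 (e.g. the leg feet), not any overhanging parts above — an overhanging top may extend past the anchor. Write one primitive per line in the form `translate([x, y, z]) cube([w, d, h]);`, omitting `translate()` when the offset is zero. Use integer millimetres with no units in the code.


translate([438, 493, 0]) cube([3100, 187, 2520]);
translate([438, 4846, 0]) cube([3100, 187, 2520]);
translate([438, 680, 0]) cube([187, 4166, 2520]);
translate([3351, 680, 0]) cube([187, 4166, 2520]);


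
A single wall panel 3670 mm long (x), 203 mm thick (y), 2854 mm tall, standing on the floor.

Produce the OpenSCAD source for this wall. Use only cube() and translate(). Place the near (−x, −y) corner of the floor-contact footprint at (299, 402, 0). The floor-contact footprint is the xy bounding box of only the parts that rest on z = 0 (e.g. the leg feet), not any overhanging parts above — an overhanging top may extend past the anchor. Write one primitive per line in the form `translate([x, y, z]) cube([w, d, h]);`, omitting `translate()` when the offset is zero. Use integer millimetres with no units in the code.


translate([299, 402, 0]) cube([3670, 203, 2854]);


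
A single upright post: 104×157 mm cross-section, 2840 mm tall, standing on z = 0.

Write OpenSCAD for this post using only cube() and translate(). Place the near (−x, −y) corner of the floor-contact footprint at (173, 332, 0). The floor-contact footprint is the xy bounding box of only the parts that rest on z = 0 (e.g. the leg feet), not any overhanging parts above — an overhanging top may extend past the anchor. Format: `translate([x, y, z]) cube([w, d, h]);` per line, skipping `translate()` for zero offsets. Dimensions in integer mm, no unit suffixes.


translate([173, 332, 0]) cube([104, 157, 2840]);


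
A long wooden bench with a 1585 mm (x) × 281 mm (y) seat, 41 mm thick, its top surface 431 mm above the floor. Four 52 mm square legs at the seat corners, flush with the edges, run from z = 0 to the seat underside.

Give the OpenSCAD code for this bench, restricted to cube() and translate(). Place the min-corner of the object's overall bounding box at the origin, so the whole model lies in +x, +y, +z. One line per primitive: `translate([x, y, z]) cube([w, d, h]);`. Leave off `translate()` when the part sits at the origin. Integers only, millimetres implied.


translate([0, 0, 390]) cube([1585, 281, 41]);
cube([52, 52, 390]);
translate([0, 229, 0]) cube([52, 52, 390]);
translate([1533, 0, 0]) cube([52, 52, 390]);
translate([1533, 229, 0]) cube([52, 52, 390]);


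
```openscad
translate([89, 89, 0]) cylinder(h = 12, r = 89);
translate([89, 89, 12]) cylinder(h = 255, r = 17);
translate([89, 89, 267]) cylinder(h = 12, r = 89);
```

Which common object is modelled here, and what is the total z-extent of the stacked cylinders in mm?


A spool. The overall height is 279 mm.

Three coaxial cylinders, large–small–large — a spool. Two 12 mm flanges and a 255 mm core give 12 + 255 + 12 = 279 mm.


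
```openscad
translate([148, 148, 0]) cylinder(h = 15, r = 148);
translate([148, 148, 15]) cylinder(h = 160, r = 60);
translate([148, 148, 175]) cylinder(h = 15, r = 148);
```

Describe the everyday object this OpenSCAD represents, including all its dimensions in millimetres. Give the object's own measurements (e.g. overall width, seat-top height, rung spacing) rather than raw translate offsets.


A spool: two coaxial disc flanges of radius 148 mm and thickness 15 mm, joined by a core cylinder of radius 60 mm and height 160 mm. The lower flange rests on z = 0 and the three cylinders share a vertical axis.


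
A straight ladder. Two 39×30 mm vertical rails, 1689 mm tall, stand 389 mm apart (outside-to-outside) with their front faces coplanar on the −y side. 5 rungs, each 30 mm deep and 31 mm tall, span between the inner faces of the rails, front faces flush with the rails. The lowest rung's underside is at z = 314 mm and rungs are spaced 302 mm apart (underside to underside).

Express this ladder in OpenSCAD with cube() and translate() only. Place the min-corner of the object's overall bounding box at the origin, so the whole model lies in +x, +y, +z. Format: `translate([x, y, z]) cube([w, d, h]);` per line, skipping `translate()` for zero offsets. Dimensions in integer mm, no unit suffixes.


// rung span = 389 - 2*39 = 311
// rung[k] z = 314 + k*302
cube([39, 30, 1689]);
translate([350, 0, 0]) cube([39, 30, 1689]);
translate([39, 0, 314]) cube([311, 30, 31]);
translate([39, 0, 616]) cube([311, 30, 31]);
translate([39, 0, 918]) cube([311, 30, 31]);
translate([39, 0, 1220]) cube([311, 30, 31]);
translate([39, 0, 1522]) cube([311, 30, 31]);


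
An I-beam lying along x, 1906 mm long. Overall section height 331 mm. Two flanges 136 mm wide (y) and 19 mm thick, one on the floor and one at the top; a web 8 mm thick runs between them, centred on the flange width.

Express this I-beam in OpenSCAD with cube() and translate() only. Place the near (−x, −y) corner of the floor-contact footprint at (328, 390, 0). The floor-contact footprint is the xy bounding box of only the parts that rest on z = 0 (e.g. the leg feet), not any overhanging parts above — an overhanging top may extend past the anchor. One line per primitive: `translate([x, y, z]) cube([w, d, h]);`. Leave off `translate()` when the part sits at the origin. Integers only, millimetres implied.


translate([328, 390, 0]) cube([1906, 136, 19]);
translate([328, 454, 19]) cube([1906, 8, 293]);
translate([328, 390, 312]) cube([1906, 136, 19]);


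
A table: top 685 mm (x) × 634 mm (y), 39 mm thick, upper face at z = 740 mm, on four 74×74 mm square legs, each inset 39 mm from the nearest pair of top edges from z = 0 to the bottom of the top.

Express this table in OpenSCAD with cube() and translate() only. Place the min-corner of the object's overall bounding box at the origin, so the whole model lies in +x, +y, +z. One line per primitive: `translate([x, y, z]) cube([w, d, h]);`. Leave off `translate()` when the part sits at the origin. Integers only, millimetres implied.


translate([0, 0, 701]) cube([685, 634, 39]);
translate([39, 39, 0]) cube([74, 74, 701]);
translate([572, 39, 0]) cube([74, 74, 701]);
translate([39, 521, 0]) cube([74, 74, 701]);
translate([572, 521, 0]) cube([74, 74, 701]);


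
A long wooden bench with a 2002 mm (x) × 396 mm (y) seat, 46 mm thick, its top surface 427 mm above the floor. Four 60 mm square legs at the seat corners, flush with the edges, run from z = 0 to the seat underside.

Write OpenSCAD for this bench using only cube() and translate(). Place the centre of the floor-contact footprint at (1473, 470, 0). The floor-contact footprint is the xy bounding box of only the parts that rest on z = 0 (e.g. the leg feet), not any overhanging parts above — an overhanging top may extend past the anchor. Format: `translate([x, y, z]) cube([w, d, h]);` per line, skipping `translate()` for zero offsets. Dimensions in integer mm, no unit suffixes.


translate([472, 272, 381]) cube([2002, 396, 46]);
translate([472, 272, 0]) cube([60, 60, 381]);
translate([472, 608, 0]) cube([60, 60, 381]);
translate([2414, 272, 0]) cube([60, 60, 381]);
translate([2414, 608, 0]) cube([60, 60, 381]);


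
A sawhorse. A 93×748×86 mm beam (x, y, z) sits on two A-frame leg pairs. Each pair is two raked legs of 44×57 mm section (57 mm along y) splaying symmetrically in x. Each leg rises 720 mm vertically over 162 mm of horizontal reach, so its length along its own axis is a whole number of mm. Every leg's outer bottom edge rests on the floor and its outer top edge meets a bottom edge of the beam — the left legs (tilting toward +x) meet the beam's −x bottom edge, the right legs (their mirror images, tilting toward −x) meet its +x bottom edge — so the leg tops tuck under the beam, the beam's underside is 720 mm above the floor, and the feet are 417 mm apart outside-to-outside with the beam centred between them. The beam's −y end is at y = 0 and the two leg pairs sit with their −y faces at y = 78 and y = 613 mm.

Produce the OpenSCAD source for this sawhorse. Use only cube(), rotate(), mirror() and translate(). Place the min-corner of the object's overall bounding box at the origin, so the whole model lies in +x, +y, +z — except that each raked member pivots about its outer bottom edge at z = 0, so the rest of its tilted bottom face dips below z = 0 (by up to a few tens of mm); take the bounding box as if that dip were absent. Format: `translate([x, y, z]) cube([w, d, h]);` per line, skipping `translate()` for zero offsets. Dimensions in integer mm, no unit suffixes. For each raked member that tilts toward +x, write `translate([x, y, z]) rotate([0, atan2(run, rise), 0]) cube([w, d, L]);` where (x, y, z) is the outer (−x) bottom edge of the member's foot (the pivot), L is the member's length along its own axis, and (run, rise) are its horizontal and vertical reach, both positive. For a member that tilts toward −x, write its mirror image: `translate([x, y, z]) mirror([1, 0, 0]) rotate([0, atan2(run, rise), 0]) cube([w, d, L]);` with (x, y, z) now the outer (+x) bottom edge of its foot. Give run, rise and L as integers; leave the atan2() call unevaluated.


// leg length = √(162² + 720²) = 738
// right-leg outer foot x = 2·162 + 93 = 417
// beam min-corner = (162, 0, 720)
translate([162, 0, 720]) cube([93, 748, 86]);
translate([0, 78, 0]) rotate([0, atan2(162, 720), 0]) cube([44, 57, 738]);
translate([417, 78, 0]) mirror([1, 0, 0]) rotate([0, atan2(162, 720), 0]) cube([44, 57, 738]);
translate([0, 613, 0]) rotate([0, atan2(162, 720), 0]) cube([44, 57, 738]);
translate([417, 613, 0]) mirror([1, 0, 0]) rotate([0, atan2(162, 720), 0]) cube([44, 57, 738]);


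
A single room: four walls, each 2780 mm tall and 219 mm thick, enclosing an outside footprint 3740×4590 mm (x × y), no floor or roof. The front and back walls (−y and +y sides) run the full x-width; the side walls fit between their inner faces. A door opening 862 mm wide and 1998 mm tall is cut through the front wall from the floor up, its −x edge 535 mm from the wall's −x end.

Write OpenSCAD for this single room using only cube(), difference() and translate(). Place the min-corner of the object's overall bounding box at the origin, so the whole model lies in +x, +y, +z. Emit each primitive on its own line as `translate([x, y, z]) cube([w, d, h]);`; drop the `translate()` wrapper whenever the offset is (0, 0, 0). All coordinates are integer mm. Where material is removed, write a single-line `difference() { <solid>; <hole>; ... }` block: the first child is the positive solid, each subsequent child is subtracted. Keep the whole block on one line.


difference() { cube([3740, 219, 2780]); translate([535, 0, 0]) cube([862, 219, 1998]); }
translate([0, 4371, 0]) cube([3740, 219, 2780]);
translate([0, 219, 0]) cube([219, 4152, 2780]);
translate([3521, 219, 0]) cube([219, 4152, 2780]);


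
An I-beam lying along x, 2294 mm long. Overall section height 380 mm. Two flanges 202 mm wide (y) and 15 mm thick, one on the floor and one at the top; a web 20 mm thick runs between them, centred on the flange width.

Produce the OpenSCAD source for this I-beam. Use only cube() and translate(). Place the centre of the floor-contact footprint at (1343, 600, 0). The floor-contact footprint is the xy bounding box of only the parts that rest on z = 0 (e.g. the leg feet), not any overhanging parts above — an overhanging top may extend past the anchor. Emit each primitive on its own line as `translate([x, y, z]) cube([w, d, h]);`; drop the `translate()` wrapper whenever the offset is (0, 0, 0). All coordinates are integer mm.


translate([196, 499, 0]) cube([2294, 202, 15]);
translate([196, 590, 15]) cube([2294, 20, 350]);
translate([196, 499, 365]) cube([2294, 202, 15]);


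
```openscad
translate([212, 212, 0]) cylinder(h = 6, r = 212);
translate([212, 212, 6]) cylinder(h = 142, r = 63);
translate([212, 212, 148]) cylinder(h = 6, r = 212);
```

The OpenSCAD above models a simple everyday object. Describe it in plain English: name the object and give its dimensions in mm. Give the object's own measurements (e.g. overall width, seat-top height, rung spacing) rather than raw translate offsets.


A spool: two coaxial disc flanges of radius 212 mm and thickness 6 mm, joined by a core cylinder of radius 63 mm and height 142 mm. The lower flange rests on z = 0 and the three cylinders share a vertical axis.


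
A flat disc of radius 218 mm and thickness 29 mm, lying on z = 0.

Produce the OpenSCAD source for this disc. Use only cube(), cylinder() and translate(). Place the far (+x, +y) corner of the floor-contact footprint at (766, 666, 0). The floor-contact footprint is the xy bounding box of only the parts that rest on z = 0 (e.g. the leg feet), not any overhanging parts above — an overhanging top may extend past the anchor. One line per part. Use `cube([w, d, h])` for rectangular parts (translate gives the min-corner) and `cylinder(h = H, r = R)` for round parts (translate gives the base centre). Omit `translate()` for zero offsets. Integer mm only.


translate([548, 448, 0]) cylinder(h = 29, r = 218);


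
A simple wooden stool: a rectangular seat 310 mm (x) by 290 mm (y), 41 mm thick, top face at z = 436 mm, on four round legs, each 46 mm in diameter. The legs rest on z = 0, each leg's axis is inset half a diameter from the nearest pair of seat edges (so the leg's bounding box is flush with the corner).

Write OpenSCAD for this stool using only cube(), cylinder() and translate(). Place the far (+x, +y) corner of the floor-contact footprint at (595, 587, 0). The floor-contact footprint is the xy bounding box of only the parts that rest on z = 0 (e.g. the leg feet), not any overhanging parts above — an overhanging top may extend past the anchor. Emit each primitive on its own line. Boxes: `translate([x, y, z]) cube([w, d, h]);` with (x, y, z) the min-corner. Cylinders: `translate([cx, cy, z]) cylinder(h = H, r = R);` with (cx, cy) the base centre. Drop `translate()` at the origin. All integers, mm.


translate([285, 297, 395]) cube([310, 290, 41]);
translate([308, 320, 0]) cylinder(h = 395, r = 23);
translate([572, 320, 0]) cylinder(h = 395, r = 23);
translate([308, 564, 0]) cylinder(h = 395, r = 23);
translate([572, 564, 0]) cylinder(h = 395, r = 23);


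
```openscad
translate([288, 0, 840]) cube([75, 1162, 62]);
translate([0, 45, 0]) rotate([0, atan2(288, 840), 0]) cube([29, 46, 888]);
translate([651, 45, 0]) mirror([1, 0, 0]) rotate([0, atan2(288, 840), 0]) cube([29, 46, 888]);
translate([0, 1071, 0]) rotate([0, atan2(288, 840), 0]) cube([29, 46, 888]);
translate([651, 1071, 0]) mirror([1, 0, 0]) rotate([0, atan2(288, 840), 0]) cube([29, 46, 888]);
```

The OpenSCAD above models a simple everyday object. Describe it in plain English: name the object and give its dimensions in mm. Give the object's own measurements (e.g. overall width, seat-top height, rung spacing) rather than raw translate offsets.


A sawhorse. A 75×1162×62 mm beam (x, y, z) sits on two A-frame leg pairs. Each pair is two raked legs of 29×46 mm section (46 mm along y) splaying symmetrically in x. Each leg rises 840 mm vertically over 288 mm of horizontal reach and is 888 mm long along its own axis. Every leg's outer bottom edge rests on the floor and its outer top edge meets a bottom edge of the beam — the left legs (tilting toward +x) meet the beam's −x bottom edge, the right legs (their mirror images, tilting toward −x) meet its +x bottom edge — so the leg tops tuck under the beam, the beam's underside is 840 mm above the floor, and the feet are 651 mm apart outside-to-outside with the beam centred between them. The two leg pairs are set in 45 mm from either end of the beam.


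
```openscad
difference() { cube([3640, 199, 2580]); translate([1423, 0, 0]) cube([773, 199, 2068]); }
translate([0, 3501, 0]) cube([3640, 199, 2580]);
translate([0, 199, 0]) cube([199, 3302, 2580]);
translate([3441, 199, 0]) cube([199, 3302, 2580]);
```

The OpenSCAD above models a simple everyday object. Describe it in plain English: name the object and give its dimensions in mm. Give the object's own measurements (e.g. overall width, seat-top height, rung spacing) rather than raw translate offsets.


A single room: four walls, each 2580 mm tall and 199 mm thick, enclosing an outside footprint 3640×3700 mm (x × y), no floor or roof. The front and back walls (−y and +y sides) run the full x-width; the side walls fit between their inner faces. A door opening 773 mm wide and 2068 mm tall is cut through the front wall from the floor up, its −x edge 1423 mm from the wall's −x end.


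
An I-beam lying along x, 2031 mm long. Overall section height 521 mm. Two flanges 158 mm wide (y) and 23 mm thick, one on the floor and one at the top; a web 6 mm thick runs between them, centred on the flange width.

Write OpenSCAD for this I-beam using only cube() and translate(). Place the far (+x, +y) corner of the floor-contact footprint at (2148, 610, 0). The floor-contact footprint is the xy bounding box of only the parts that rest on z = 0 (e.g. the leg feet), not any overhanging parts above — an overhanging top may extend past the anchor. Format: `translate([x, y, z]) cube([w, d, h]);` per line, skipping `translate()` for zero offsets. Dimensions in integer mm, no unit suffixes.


translate([117, 452, 0]) cube([2031, 158, 23]);
translate([117, 528, 23]) cube([2031, 6, 475]);
translate([117, 452, 498]) cube([2031, 158, 23]);


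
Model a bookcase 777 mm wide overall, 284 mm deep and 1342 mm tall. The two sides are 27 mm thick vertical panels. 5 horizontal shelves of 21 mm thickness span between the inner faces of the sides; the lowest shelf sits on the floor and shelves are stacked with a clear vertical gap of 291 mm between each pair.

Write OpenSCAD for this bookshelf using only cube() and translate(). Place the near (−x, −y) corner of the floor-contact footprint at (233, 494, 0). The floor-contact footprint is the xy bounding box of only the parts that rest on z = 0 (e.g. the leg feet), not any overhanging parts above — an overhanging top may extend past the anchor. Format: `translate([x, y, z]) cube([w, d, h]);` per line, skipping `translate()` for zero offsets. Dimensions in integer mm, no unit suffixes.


translate([233, 494, 0]) cube([27, 284, 1342]);
translate([983, 494, 0]) cube([27, 284, 1342]);
translate([260, 494, 0]) cube([723, 284, 21]);
translate([260, 494, 312]) cube([723, 284, 21]);
translate([260, 494, 624]) cube([723, 284, 21]);
translate([260, 494, 936]) cube([723, 284, 21]);
translate([260, 494, 1248]) cube([723, 284, 21]);


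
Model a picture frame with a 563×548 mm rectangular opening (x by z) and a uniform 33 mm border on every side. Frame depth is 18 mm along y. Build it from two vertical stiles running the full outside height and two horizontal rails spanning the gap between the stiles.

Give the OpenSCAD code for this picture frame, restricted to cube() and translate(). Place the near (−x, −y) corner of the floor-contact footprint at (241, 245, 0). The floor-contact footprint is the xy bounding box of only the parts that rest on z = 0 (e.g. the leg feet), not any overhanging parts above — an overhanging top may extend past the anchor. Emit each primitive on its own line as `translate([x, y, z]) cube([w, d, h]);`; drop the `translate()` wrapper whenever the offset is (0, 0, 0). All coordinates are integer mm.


translate([241, 245, 0]) cube([33, 18, 614]);
translate([837, 245, 0]) cube([33, 18, 614]);
translate([274, 245, 0]) cube([563, 18, 33]);
translate([274, 245, 581]) cube([563, 18, 33]);


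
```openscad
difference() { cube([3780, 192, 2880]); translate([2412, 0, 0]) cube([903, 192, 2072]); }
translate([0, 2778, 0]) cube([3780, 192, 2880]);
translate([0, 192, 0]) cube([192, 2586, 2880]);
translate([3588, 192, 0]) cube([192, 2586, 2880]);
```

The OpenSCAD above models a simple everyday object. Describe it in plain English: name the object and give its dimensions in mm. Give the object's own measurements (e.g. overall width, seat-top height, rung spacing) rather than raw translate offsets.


A single room: four walls, each 2880 mm tall and 192 mm thick, enclosing an outside footprint 3780×2970 mm (x × y), no floor or roof. The front and back walls (−y and +y sides) run the full x-width; the side walls fit between their inner faces. A door opening 903 mm wide and 2072 mm tall is cut through the front wall from the floor up, its −x edge 2412 mm from the wall's −x end.


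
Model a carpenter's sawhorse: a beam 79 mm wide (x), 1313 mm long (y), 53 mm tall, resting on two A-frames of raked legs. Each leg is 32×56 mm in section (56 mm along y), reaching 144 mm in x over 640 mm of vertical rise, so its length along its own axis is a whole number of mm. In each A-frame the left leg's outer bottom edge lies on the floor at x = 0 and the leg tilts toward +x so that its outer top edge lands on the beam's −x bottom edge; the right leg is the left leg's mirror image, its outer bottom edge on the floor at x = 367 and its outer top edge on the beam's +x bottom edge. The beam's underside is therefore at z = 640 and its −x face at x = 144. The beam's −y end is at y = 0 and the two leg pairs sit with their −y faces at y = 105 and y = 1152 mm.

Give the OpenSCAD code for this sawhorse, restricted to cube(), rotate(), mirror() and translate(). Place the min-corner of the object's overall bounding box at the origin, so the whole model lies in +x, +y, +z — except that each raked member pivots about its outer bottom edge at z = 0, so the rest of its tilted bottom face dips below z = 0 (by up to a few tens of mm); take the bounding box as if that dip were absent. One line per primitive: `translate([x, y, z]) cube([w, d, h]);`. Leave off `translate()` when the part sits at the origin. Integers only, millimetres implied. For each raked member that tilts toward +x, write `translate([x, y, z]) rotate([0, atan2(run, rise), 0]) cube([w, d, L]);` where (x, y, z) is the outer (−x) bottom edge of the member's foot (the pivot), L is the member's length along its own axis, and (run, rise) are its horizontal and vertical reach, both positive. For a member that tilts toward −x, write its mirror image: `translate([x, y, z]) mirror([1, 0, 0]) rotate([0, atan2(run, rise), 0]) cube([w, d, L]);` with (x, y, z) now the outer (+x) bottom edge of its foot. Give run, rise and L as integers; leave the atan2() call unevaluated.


// leg length = √(144² + 640²) = 656
// right-leg outer foot x = 2·144 + 79 = 367
// beam min-corner = (144, 0, 640)
translate([144, 0, 640]) cube([79, 1313, 53]);
translate([0, 105, 0]) rotate([0, atan2(144, 640), 0]) cube([32, 56, 656]);
translate([367, 105, 0]) mirror([1, 0, 0]) rotate([0, atan2(144, 640), 0]) cube([32, 56, 656]);
translate([0, 1152, 0]) rotate([0, atan2(144, 640), 0]) cube([32, 56, 656]);
translate([367, 1152, 0]) mirror([1, 0, 0]) rotate([0, atan2(144, 640), 0]) cube([32, 56, 656]);


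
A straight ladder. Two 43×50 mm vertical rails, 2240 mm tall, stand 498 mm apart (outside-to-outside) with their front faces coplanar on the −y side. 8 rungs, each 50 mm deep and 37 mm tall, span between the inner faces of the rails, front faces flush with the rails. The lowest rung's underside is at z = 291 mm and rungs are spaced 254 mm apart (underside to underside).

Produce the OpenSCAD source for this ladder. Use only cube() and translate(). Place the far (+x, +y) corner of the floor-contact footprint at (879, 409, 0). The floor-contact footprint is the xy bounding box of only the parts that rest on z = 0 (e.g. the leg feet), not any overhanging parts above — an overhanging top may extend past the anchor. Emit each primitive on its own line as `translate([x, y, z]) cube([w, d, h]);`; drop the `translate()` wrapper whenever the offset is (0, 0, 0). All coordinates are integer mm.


translate([381, 359, 0]) cube([43, 50, 2240]);
translate([836, 359, 0]) cube([43, 50, 2240]);
translate([424, 359, 291]) cube([412, 50, 37]);
translate([424, 359, 545]) cube([412, 50, 37]);
translate([424, 359, 799]) cube([412, 50, 37]);
translate([424, 359, 1053]) cube([412, 50, 37]);
translate([424, 359, 1307]) cube([412, 50, 37]);
translate([424, 359, 1561]) cube([412, 50, 37]);
translate([424, 359, 1815]) cube([412, 50, 37]);
translate([424, 359, 2069]) cube([412, 50, 37]);
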